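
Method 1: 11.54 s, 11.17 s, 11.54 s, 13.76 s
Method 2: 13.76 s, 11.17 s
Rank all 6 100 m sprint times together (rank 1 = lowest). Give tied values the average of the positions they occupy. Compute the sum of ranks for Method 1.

Sorted (ascending): 11.17, 11.17, 11.54, 11.54, 13.76, 13.76
The 2 values of 11.17 occupy positions 1–2 → average rank (1+2)/2 = 1.5.
The 2 values of 11.54 occupy positions 3–4 → average rank (3+4)/2 = 3.5.
The 2 values of 13.76 occupy positions 5–6 → average rank (5+6)/2 = 5.5.
Method 1 values → pooled ranks: 11.54→3.5, 11.17→1.5, 11.54→3.5, 13.76→5.5
Rank sum = 3.5 + 1.5 + 3.5 + 5.5 = 14

14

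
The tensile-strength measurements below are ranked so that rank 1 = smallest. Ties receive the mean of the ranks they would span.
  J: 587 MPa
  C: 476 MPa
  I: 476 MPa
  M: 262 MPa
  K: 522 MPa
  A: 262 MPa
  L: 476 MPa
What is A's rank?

1.5

Sorted (ascending): 262, 262, 476, 476, 476, 522, 587
The 2 values of 262 occupy positions 1–2 → average rank (1+2)/2 = 1.5.
The 3 values of 476 occupy positions 3–5 → average rank 4.
A has value 262 MPa → rank 1.5.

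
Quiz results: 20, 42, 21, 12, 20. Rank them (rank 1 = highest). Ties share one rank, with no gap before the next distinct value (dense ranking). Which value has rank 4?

12

Sorted (descending): 42, 21, 20, 20, 12
The 2 values of 20 share dense rank 3.
Remaining distinct values take the next consecutive integers.
Rank 4 → value 12.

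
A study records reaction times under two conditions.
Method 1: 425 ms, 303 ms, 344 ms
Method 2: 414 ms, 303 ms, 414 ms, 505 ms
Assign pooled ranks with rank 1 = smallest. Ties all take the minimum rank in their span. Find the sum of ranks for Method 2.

Sorted (ascending): 303, 303, 344, 414, 414, 425, 505
The 2 values of 303 occupy positions 1–2 → each gets rank 1.
The 2 values of 414 occupy positions 4–5 → each gets rank 4.
Method 2 values → pooled ranks: 414→4, 303→1, 414→4, 505→7
Rank sum = 4 + 1 + 4 + 7 = 16

16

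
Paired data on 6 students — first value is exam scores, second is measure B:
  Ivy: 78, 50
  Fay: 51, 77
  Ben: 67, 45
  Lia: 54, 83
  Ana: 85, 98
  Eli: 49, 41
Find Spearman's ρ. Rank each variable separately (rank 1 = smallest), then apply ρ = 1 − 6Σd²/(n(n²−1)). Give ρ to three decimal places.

0.543

Ranks of variable 1: 5, 2, 4, 3, 6, 1
Ranks of variable 2: 3, 4, 2, 5, 6, 1
d = r₁ − r₂: 2, -2, 2, -2, 0, 0
d²: 4, 4, 4, 4, 0, 0; Σd² = 16
ρ = 1 − 6·16/(6·35) = 1 − 96/210 = 0.543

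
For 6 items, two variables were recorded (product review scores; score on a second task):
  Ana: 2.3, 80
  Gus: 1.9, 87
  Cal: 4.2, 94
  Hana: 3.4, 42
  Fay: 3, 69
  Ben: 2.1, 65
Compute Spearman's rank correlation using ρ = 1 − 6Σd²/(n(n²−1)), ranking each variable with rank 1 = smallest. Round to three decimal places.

0.029

Ranks of variable 1: 3, 1, 6, 5, 4, 2
Ranks of variable 2: 4, 5, 6, 1, 3, 2
d = r₁ − r₂: -1, -4, 0, 4, 1, 0
d²: 1, 16, 0, 16, 1, 0; Σd² = 34
ρ = 1 − 6·34/(6·35) = 1 − 204/210 = 0.029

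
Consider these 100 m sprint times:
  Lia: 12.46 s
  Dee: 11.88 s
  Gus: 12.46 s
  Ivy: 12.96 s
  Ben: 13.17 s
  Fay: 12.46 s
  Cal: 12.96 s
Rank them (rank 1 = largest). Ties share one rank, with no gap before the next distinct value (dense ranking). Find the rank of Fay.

Sorted (descending): 13.17, 12.96, 12.96, 12.46, 12.46, 12.46, 11.88
The 2 values of 12.96 share dense rank 2.
The 3 values of 12.46 share dense rank 3.
Remaining distinct values take the next consecutive integers.
Fay has value 12.46 s → rank 3.

3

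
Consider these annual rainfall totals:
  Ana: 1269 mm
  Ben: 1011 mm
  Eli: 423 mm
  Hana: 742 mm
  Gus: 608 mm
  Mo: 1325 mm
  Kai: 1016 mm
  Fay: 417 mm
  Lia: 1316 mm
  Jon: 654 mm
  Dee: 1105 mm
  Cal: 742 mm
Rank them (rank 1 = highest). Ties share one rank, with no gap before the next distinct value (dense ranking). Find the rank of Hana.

7

Sorted (descending): 1325, 1316, 1269, 1105, 1016, 1011, 742, 742, 654, 608, 423, 417
The 2 values of 742 share dense rank 7.
Remaining distinct values take the next consecutive integers.
Hana has value 742 mm → rank 7.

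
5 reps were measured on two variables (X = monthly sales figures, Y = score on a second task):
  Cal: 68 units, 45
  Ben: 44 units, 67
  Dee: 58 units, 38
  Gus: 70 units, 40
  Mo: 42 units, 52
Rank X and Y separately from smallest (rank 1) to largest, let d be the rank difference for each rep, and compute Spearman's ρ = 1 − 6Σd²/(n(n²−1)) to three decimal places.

-0.600

Ranks of variable 1: 4, 2, 3, 5, 1
Ranks of variable 2: 3, 5, 1, 2, 4
d = r₁ − r₂: 1, -3, 2, 3, -3
d²: 1, 9, 4, 9, 9; Σd² = 32
ρ = 1 − 6·32/(5·24) = 1 − 192/120 = -0.600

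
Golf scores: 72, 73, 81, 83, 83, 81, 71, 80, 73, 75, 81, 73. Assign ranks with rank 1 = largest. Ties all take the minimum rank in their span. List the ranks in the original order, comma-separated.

11, 8, 3, 1, 1, 3, 12, 6, 8, 7, 3, 8

Sorted (descending): 83, 83, 81, 81, 81, 80, 75, 73, 73, 73, 72, 71
The 2 values of 83 occupy positions 1–2 → each gets rank 1.
The 3 values of 81 occupy positions 3–5 → each gets rank 3.
The 3 values of 73 occupy positions 8–10 → each gets rank 8.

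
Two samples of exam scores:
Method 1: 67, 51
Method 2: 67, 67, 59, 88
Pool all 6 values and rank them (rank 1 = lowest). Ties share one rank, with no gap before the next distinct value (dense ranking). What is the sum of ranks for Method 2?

12

Sorted (ascending): 51, 59, 67, 67, 67, 88
The 3 values of 67 share dense rank 3.
Remaining distinct values take the next consecutive integers.
Method 2 values → pooled ranks: 67→3, 67→3, 59→2, 88→4
Rank sum = 3 + 3 + 2 + 4 = 12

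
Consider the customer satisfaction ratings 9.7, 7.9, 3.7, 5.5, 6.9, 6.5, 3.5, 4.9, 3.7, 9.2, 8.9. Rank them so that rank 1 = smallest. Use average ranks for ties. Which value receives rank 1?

3.5

Sorted (ascending): 3.5, 3.7, 3.7, 4.9, 5.5, 6.5, 6.9, 7.9, 8.9, 9.2, 9.7
The 2 values of 3.7 occupy positions 2–3 → average rank (2+3)/2 = 2.5.
Rank 1 → value 3.5.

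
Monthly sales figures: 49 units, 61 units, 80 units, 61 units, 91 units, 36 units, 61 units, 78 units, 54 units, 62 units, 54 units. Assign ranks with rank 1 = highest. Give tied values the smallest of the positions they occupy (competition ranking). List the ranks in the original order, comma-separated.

Sorted (descending): 91, 80, 78, 62, 61, 61, 61, 54, 54, 49, 36
The 3 values of 61 occupy positions 5–7 → each gets rank 5.
The 2 values of 54 occupy positions 8–9 → each gets rank 8.

10, 5, 2, 5, 1, 11, 5, 3, 8, 4, 8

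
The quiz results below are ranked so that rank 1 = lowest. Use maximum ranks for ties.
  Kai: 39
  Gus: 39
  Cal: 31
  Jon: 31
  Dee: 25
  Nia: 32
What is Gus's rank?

Sorted (ascending): 25, 31, 31, 32, 39, 39
The 2 values of 31 occupy positions 2–3 → each gets rank 3.
The 2 values of 39 occupy positions 5–6 → each gets rank 6.
Gus has value 39 → rank 6.

6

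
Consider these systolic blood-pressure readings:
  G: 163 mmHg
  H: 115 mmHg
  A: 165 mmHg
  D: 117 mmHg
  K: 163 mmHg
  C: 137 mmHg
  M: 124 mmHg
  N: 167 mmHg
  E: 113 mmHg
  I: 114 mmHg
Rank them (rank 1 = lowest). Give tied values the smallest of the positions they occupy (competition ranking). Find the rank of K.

7

Sorted (ascending): 113, 114, 115, 117, 124, 137, 163, 163, 165, 167
The 2 values of 163 occupy positions 7–8 → each gets rank 7.
K has value 163 mmHg → rank 7.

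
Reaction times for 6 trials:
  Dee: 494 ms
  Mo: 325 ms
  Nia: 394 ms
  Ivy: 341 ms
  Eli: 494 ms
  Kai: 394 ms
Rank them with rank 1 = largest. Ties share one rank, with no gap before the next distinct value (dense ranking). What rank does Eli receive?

1

Sorted (descending): 494, 494, 394, 394, 341, 325
The 2 values of 494 share dense rank 1.
The 2 values of 394 share dense rank 2.
Remaining distinct values take the next consecutive integers.
Eli has value 494 ms → rank 1.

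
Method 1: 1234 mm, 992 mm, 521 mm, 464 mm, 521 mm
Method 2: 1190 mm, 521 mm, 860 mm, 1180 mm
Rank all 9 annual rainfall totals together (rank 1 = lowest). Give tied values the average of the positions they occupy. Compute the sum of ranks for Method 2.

23

Sorted (ascending): 464, 521, 521, 521, 860, 992, 1180, 1190, 1234
The 3 values of 521 occupy positions 2–4 → average rank 3.
Method 2 values → pooled ranks: 1190→8, 521→3, 860→5, 1180→7
Rank sum = 8 + 3 + 5 + 7 = 23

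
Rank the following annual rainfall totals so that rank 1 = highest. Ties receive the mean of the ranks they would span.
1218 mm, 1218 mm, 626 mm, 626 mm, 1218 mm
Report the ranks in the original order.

2, 2, 4.5, 4.5, 2

Sorted (descending): 1218, 1218, 1218, 626, 626
The 3 values of 1218 occupy positions 1–3 → average rank 2.
The 2 values of 626 occupy positions 4–5 → average rank (4+5)/2 = 4.5.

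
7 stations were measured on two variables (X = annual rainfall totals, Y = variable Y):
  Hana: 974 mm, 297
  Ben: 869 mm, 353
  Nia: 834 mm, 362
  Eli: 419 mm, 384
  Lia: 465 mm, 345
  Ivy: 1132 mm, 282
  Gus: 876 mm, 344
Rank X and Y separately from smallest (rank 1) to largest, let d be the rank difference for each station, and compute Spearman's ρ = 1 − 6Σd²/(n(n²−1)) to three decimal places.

-0.893

Ranks of variable 1: 6, 4, 3, 1, 2, 7, 5
Ranks of variable 2: 2, 5, 6, 7, 4, 1, 3
d = r₁ − r₂: 4, -1, -3, -6, -2, 6, 2
d²: 16, 1, 9, 36, 4, 36, 4; Σd² = 106
ρ = 1 − 6·106/(7·48) = 1 − 636/336 = -0.893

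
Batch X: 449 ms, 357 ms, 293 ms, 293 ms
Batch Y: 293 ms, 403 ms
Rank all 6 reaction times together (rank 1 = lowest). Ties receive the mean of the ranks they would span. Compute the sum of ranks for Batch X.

14

Sorted (ascending): 293, 293, 293, 357, 403, 449
The 3 values of 293 occupy positions 1–3 → average rank 2.
Batch X values → pooled ranks: 449→6, 357→4, 293→2, 293→2
Rank sum = 6 + 4 + 2 + 2 = 14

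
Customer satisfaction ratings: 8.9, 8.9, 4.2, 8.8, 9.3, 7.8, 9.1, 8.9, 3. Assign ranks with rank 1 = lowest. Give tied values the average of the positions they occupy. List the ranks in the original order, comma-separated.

6, 6, 2, 4, 9, 3, 8, 6, 1

Sorted (ascending): 3, 4.2, 7.8, 8.8, 8.9, 8.9, 8.9, 9.1, 9.3
The 3 values of 8.9 occupy positions 5–7 → average rank 6.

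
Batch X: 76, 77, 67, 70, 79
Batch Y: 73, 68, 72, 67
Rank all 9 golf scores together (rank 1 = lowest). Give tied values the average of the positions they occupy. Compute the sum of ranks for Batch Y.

15.5

Sorted (ascending): 67, 67, 68, 70, 72, 73, 76, 77, 79
The 2 values of 67 occupy positions 1–2 → average rank (1+2)/2 = 1.5.
Batch Y values → pooled ranks: 73→6, 68→3, 72→5, 67→1.5
Rank sum = 6 + 3 + 5 + 1.5 = 15.5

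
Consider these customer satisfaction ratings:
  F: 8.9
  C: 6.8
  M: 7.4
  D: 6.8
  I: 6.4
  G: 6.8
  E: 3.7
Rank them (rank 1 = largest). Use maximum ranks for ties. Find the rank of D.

Sorted (descending): 8.9, 7.4, 6.8, 6.8, 6.8, 6.4, 3.7
The 3 values of 6.8 occupy positions 3–5 → each gets rank 5.
D has value 6.8 → rank 5.

5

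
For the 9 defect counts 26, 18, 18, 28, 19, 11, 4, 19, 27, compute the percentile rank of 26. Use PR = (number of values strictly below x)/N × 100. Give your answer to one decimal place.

66.7

N = 9.
Strictly below 26: 6. Equal to 26: 1.
PR = 6/9 × 100 = 66.7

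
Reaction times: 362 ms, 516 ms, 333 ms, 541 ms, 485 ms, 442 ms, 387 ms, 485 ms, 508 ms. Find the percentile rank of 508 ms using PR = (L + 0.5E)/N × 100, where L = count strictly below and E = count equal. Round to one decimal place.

72.2

N = 9.
Strictly below 508: 6. Equal to 508: 1.
PR = (6 + 0.5·1)/9 × 100 = 72.2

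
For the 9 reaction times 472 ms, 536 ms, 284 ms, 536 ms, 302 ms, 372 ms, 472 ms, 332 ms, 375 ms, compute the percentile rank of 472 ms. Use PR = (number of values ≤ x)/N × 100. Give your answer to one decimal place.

77.8

N = 9.
Strictly below 472: 5. Equal to 472: 2.
PR = 7/9 × 100 = 77.8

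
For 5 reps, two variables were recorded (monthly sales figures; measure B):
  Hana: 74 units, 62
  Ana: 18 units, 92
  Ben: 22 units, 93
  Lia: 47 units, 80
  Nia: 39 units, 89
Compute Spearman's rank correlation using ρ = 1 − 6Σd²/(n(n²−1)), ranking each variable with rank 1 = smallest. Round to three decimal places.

-0.900

Ranks of variable 1: 5, 1, 2, 4, 3
Ranks of variable 2: 1, 4, 5, 2, 3
d = r₁ − r₂: 4, -3, -3, 2, 0
d²: 16, 9, 9, 4, 0; Σd² = 38
ρ = 1 − 6·38/(5·24) = 1 − 228/120 = -0.900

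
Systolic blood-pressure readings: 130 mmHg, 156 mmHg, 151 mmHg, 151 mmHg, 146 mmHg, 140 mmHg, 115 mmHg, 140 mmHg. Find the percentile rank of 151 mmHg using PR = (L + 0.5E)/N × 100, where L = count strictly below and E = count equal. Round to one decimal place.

N = 8.
Strictly below 151: 5. Equal to 151: 2.
PR = (5 + 0.5·2)/8 × 100 = 75.0

75.0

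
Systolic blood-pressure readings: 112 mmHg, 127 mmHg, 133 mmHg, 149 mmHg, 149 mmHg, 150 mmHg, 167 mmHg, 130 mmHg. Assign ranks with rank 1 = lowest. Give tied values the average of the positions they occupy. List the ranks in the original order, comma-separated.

Sorted (ascending): 112, 127, 130, 133, 149, 149, 150, 167
The 2 values of 149 occupy positions 5–6 → average rank (5+6)/2 = 5.5.

1, 2, 4, 5.5, 5.5, 7, 8, 3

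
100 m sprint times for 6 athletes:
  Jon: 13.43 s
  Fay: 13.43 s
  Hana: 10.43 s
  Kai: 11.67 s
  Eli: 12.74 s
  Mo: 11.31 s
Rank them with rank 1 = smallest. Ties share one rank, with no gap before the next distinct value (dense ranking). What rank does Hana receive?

Sorted (ascending): 10.43, 11.31, 11.67, 12.74, 13.43, 13.43
The 2 values of 13.43 share dense rank 5.
Remaining distinct values take the next consecutive integers.
Hana has value 10.43 s → rank 1.

1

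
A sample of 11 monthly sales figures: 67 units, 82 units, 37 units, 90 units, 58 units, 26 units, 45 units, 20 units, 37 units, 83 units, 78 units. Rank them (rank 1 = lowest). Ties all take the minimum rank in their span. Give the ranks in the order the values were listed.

Sorted (ascending): 20, 26, 37, 37, 45, 58, 67, 78, 82, 83, 90
The 2 values of 37 occupy positions 3–4 → each gets rank 3.

7, 9, 3, 11, 6, 2, 5, 1, 3, 10, 8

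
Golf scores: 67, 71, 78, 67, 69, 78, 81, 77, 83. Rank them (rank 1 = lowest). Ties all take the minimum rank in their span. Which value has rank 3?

69

Sorted (ascending): 67, 67, 69, 71, 77, 78, 78, 81, 83
The 2 values of 67 occupy positions 1–2 → each gets rank 1.
The 2 values of 78 occupy positions 6–7 → each gets rank 6.
Rank 3 → value 69.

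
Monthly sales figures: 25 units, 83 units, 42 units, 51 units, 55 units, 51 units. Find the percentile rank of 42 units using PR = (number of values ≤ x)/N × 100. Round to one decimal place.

33.3

N = 6.
Strictly below 42: 1. Equal to 42: 1.
PR = 2/6 × 100 = 33.3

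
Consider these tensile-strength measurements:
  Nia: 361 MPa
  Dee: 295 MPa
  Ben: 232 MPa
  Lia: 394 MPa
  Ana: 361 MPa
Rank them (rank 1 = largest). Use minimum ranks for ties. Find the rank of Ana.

2

Sorted (descending): 394, 361, 361, 295, 232
The 2 values of 361 occupy positions 2–3 → each gets rank 2.
Ana has value 361 MPa → rank 2.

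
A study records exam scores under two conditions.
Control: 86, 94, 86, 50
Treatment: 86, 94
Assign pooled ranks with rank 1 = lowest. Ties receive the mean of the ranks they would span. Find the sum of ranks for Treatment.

Sorted (ascending): 50, 86, 86, 86, 94, 94
The 3 values of 86 occupy positions 2–4 → average rank 3.
The 2 values of 94 occupy positions 5–6 → average rank (5+6)/2 = 5.5.
Treatment values → pooled ranks: 86→3, 94→5.5
Rank sum = 3 + 5.5 = 8.5

8.5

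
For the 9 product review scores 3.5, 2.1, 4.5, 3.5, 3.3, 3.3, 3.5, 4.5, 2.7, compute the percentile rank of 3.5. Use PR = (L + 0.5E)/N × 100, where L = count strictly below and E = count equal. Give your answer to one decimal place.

61.1

N = 9.
Strictly below 3.5: 4. Equal to 3.5: 3.
PR = (4 + 0.5·3)/9 × 100 = 61.1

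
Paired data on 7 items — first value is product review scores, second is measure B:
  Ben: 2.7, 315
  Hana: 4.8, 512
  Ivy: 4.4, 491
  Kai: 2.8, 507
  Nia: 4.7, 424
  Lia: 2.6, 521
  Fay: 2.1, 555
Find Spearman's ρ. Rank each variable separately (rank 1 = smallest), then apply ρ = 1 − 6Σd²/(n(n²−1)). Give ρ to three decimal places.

-0.429

Ranks of variable 1: 3, 7, 5, 4, 6, 2, 1
Ranks of variable 2: 1, 5, 3, 4, 2, 6, 7
d = r₁ − r₂: 2, 2, 2, 0, 4, -4, -6
d²: 4, 4, 4, 0, 16, 16, 36; Σd² = 80
ρ = 1 − 6·80/(7·48) = 1 − 480/336 = -0.429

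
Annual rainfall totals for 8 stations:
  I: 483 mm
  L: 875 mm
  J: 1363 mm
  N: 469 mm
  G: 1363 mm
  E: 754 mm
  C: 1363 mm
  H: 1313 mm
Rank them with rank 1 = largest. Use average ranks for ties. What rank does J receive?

Sorted (descending): 1363, 1363, 1363, 1313, 875, 754, 483, 469
The 3 values of 1363 occupy positions 1–3 → average rank 2.
J has value 1363 mm → rank 2.

2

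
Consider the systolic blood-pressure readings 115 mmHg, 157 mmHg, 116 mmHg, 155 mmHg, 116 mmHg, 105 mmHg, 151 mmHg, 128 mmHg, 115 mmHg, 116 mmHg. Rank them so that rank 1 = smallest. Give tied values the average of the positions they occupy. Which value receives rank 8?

151

Sorted (ascending): 105, 115, 115, 116, 116, 116, 128, 151, 155, 157
The 2 values of 115 occupy positions 2–3 → average rank (2+3)/2 = 2.5.
The 3 values of 116 occupy positions 4–6 → average rank 5.
Rank 8 → value 151.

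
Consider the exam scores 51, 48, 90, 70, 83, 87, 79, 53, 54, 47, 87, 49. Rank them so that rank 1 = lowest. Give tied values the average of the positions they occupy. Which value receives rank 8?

Sorted (ascending): 47, 48, 49, 51, 53, 54, 70, 79, 83, 87, 87, 90
The 2 values of 87 occupy positions 10–11 → average rank (10+11)/2 = 10.5.
Rank 8 → value 79.

79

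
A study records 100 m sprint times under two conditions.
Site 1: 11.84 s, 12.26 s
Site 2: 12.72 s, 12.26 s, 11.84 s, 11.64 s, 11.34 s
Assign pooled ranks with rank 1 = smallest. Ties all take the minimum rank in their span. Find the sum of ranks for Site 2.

Sorted (ascending): 11.34, 11.64, 11.84, 11.84, 12.26, 12.26, 12.72
The 2 values of 11.84 occupy positions 3–4 → each gets rank 3.
The 2 values of 12.26 occupy positions 5–6 → each gets rank 5.
Site 2 values → pooled ranks: 12.72→7, 12.26→5, 11.84→3, 11.64→2, 11.34→1
Rank sum = 7 + 5 + 3 + 2 + 1 = 18

18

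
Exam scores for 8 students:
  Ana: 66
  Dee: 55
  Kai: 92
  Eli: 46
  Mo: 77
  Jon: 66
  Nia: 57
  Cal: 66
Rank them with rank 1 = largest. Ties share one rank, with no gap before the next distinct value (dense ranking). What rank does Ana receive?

3

Sorted (descending): 92, 77, 66, 66, 66, 57, 55, 46
The 3 values of 66 share dense rank 3.
Remaining distinct values take the next consecutive integers.
Ana has value 66 → rank 3.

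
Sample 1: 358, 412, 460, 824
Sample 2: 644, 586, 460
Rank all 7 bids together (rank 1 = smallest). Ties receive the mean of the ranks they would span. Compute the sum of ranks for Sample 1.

Sorted (ascending): 358, 412, 460, 460, 586, 644, 824
The 2 values of 460 occupy positions 3–4 → average rank (3+4)/2 = 3.5.
Sample 1 values → pooled ranks: 358→1, 412→2, 460→3.5, 824→7
Rank sum = 1 + 2 + 3.5 + 7 = 13.5

13.5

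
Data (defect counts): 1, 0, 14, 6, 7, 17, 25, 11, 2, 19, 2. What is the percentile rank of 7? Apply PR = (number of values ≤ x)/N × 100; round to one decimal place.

N = 11.
Strictly below 7: 5. Equal to 7: 1.
PR = 6/11 × 100 = 54.5

54.5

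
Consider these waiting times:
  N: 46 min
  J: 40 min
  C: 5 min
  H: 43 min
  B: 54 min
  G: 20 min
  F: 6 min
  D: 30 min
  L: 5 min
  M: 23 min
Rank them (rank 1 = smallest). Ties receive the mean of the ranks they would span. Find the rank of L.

1.5

Sorted (ascending): 5, 5, 6, 20, 23, 30, 40, 43, 46, 54
The 2 values of 5 occupy positions 1–2 → average rank (1+2)/2 = 1.5.
L has value 5 min → rank 1.5.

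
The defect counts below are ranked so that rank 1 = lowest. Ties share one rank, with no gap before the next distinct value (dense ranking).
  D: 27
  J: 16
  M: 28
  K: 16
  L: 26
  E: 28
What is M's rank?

Sorted (ascending): 16, 16, 26, 27, 28, 28
The 2 values of 16 share dense rank 1.
The 2 values of 28 share dense rank 4.
Remaining distinct values take the next consecutive integers.
M has value 28 → rank 4.

4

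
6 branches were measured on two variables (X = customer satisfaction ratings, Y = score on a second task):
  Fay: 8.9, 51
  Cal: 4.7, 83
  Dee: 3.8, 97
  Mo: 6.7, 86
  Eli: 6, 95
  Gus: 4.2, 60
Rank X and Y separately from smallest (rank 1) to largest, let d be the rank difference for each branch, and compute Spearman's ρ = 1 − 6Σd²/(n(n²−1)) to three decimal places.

Ranks of variable 1: 6, 3, 1, 5, 4, 2
Ranks of variable 2: 1, 3, 6, 4, 5, 2
d = r₁ − r₂: 5, 0, -5, 1, -1, 0
d²: 25, 0, 25, 1, 1, 0; Σd² = 52
ρ = 1 − 6·52/(6·35) = 1 − 312/210 = -0.486

-0.486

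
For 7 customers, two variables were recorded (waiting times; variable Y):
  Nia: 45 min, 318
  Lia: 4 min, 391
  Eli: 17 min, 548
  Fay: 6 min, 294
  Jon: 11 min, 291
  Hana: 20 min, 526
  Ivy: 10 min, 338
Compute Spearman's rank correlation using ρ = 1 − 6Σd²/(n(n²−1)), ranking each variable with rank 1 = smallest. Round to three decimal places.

Ranks of variable 1: 7, 1, 5, 2, 4, 6, 3
Ranks of variable 2: 3, 5, 7, 2, 1, 6, 4
d = r₁ − r₂: 4, -4, -2, 0, 3, 0, -1
d²: 16, 16, 4, 0, 9, 0, 1; Σd² = 46
ρ = 1 − 6·46/(7·48) = 1 − 276/336 = 0.179

0.179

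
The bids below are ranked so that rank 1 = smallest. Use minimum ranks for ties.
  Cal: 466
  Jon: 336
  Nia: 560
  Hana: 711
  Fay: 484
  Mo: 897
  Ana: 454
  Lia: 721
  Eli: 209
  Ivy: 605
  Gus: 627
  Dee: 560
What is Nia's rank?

6

Sorted (ascending): 209, 336, 454, 466, 484, 560, 560, 605, 627, 711, 721, 897
The 2 values of 560 occupy positions 6–7 → each gets rank 6.
Nia has value 560 → rank 6.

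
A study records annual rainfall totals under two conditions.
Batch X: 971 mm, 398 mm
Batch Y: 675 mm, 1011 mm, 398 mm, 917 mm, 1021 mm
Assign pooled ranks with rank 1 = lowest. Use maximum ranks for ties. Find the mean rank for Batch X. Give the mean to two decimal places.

3.50

Sorted (ascending): 398, 398, 675, 917, 971, 1011, 1021
The 2 values of 398 occupy positions 1–2 → each gets rank 2.
Batch X values → pooled ranks: 971→5, 398→2
Mean rank = (5 + 2) / 2 = 3.50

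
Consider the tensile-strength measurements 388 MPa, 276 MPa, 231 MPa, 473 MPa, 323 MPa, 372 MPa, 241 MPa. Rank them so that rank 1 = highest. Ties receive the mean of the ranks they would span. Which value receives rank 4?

323

Sorted (descending): 473, 388, 372, 323, 276, 241, 231
No ties — each value takes its position as its rank.
Rank 4 → value 323.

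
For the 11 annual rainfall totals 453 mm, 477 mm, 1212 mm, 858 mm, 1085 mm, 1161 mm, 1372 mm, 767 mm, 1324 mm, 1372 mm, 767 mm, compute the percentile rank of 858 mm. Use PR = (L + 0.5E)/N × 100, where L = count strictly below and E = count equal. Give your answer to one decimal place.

40.9

N = 11.
Strictly below 858: 4. Equal to 858: 1.
PR = (4 + 0.5·1)/11 × 100 = 40.9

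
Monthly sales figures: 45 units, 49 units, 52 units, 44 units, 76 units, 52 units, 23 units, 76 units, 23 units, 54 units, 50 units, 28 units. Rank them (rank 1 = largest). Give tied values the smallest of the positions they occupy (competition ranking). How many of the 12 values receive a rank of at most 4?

Sorted (descending): 76, 76, 54, 52, 52, 50, 49, 45, 44, 28, 23, 23
The 2 values of 76 occupy positions 1–2 → each gets rank 1.
The 2 values of 52 occupy positions 4–5 → each gets rank 4.
The 2 values of 23 occupy positions 11–12 → each gets rank 11.
Ranks ≤ 4: {1, 1, 3, 4, 4} → 5 values.

5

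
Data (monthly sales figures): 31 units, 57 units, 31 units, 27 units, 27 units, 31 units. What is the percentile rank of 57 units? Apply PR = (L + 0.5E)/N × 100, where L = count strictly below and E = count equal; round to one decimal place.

91.7

N = 6.
Strictly below 57: 5. Equal to 57: 1.
PR = (5 + 0.5·1)/6 × 100 = 91.7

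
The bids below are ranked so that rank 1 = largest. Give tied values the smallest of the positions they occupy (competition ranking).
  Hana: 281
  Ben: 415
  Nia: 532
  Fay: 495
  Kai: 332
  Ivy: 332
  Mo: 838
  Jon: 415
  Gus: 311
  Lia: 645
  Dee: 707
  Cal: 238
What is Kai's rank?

8

Sorted (descending): 838, 707, 645, 532, 495, 415, 415, 332, 332, 311, 281, 238
The 2 values of 415 occupy positions 6–7 → each gets rank 6.
The 2 values of 332 occupy positions 8–9 → each gets rank 8.
Kai has value 332 → rank 8.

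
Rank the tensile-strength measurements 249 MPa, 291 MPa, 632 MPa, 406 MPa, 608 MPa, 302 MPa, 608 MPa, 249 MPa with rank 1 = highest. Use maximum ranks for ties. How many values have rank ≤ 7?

Sorted (descending): 632, 608, 608, 406, 302, 291, 249, 249
The 2 values of 608 occupy positions 2–3 → each gets rank 3.
The 2 values of 249 occupy positions 7–8 → each gets rank 8.
Ranks ≤ 7: {1, 3, 3, 4, 5, 6} → 6 values.

6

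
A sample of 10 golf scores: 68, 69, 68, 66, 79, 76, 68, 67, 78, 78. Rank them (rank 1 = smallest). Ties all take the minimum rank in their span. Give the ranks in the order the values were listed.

3, 6, 3, 1, 10, 7, 3, 2, 8, 8

Sorted (ascending): 66, 67, 68, 68, 68, 69, 76, 78, 78, 79
The 3 values of 68 occupy positions 3–5 → each gets rank 3.
The 2 values of 78 occupy positions 8–9 → each gets rank 8.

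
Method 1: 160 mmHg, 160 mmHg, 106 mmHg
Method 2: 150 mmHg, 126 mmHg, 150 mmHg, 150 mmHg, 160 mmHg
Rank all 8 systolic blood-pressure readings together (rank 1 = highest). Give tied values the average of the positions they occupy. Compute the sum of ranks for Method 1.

Sorted (descending): 160, 160, 160, 150, 150, 150, 126, 106
The 3 values of 160 occupy positions 1–3 → average rank 2.
The 3 values of 150 occupy positions 4–6 → average rank 5.
Method 1 values → pooled ranks: 160→2, 160→2, 106→8
Rank sum = 2 + 2 + 8 = 12

12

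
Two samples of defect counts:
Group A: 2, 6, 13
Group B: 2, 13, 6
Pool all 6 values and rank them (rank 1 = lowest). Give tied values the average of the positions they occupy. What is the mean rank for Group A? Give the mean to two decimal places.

Sorted (ascending): 2, 2, 6, 6, 13, 13
The 2 values of 2 occupy positions 1–2 → average rank (1+2)/2 = 1.5.
The 2 values of 6 occupy positions 3–4 → average rank (3+4)/2 = 3.5.
The 2 values of 13 occupy positions 5–6 → average rank (5+6)/2 = 5.5.
Group A values → pooled ranks: 2→1.5, 6→3.5, 13→5.5
Mean rank = (1.5 + 3.5 + 5.5) / 3 = 3.50

3.50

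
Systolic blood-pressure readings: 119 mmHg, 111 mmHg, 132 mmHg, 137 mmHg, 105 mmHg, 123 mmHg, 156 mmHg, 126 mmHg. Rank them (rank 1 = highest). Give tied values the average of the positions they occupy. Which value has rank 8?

105

Sorted (descending): 156, 137, 132, 126, 123, 119, 111, 105
No ties — each value takes its position as its rank.
Rank 8 → value 105.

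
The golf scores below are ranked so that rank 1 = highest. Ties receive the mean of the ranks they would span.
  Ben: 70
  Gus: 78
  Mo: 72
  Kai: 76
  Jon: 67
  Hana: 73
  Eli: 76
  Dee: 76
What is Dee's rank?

Sorted (descending): 78, 76, 76, 76, 73, 72, 70, 67
The 3 values of 76 occupy positions 2–4 → average rank 3.
Dee has value 76 → rank 3.

3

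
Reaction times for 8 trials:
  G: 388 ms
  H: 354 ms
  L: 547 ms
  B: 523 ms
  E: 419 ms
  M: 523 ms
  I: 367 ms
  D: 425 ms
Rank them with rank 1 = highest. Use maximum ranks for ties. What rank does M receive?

Sorted (descending): 547, 523, 523, 425, 419, 388, 367, 354
The 2 values of 523 occupy positions 2–3 → each gets rank 3.
M has value 523 ms → rank 3.

3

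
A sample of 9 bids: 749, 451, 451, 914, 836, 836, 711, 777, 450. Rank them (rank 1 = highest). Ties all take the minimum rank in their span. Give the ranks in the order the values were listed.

5, 7, 7, 1, 2, 2, 6, 4, 9

Sorted (descending): 914, 836, 836, 777, 749, 711, 451, 451, 450
The 2 values of 836 occupy positions 2–3 → each gets rank 2.
The 2 values of 451 occupy positions 7–8 → each gets rank 7.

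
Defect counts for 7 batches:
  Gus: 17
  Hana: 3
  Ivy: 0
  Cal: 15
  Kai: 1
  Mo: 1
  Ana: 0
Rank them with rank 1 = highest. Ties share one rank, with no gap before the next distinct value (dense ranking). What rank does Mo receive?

4

Sorted (descending): 17, 15, 3, 1, 1, 0, 0
The 2 values of 1 share dense rank 4.
The 2 values of 0 share dense rank 5.
Remaining distinct values take the next consecutive integers.
Mo has value 1 → rank 4.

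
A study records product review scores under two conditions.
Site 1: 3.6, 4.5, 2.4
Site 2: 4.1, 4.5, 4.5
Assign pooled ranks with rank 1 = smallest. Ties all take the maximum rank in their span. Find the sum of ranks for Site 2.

Sorted (ascending): 2.4, 3.6, 4.1, 4.5, 4.5, 4.5
The 3 values of 4.5 occupy positions 4–6 → each gets rank 6.
Site 2 values → pooled ranks: 4.1→3, 4.5→6, 4.5→6
Rank sum = 3 + 6 + 6 = 15

15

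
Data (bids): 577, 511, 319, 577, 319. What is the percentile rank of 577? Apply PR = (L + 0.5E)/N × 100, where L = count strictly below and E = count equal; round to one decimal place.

80.0

N = 5.
Strictly below 577: 3. Equal to 577: 2.
PR = (3 + 0.5·2)/5 × 100 = 80.0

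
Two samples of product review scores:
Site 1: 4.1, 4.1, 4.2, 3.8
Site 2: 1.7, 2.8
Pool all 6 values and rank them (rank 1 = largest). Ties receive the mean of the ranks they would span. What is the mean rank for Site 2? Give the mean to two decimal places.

5.50

Sorted (descending): 4.2, 4.1, 4.1, 3.8, 2.8, 1.7
The 2 values of 4.1 occupy positions 2–3 → average rank (2+3)/2 = 2.5.
Site 2 values → pooled ranks: 1.7→6, 2.8→5
Mean rank = (6 + 5) / 2 = 5.50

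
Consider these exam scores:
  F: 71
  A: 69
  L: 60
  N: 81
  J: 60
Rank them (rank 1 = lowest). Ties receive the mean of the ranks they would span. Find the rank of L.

Sorted (ascending): 60, 60, 69, 71, 81
The 2 values of 60 occupy positions 1–2 → average rank (1+2)/2 = 1.5.
L has value 60 → rank 1.5.

1.5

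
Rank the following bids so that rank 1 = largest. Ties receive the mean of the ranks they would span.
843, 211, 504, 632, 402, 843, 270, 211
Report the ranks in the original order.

Sorted (descending): 843, 843, 632, 504, 402, 270, 211, 211
The 2 values of 843 occupy positions 1–2 → average rank (1+2)/2 = 1.5.
The 2 values of 211 occupy positions 7–8 → average rank (7+8)/2 = 7.5.

1.5, 7.5, 4, 3, 5, 1.5, 6, 7.5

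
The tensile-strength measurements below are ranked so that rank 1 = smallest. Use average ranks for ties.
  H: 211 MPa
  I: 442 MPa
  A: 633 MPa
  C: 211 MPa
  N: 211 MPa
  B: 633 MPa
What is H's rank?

Sorted (ascending): 211, 211, 211, 442, 633, 633
The 3 values of 211 occupy positions 1–3 → average rank 2.
The 2 values of 633 occupy positions 5–6 → average rank (5+6)/2 = 5.5.
H has value 211 MPa → rank 2.

2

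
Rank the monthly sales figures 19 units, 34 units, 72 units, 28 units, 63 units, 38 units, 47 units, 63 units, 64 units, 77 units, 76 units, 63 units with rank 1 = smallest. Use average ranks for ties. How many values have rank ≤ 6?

Sorted (ascending): 19, 28, 34, 38, 47, 63, 63, 63, 64, 72, 76, 77
The 3 values of 63 occupy positions 6–8 → average rank 7.
Ranks ≤ 6: {1, 2, 3, 4, 5} → 5 values.

5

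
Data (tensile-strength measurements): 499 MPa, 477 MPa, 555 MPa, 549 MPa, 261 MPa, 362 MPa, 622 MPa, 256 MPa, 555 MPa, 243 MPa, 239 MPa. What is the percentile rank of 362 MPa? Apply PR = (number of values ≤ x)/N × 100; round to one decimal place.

N = 11.
Strictly below 362: 4. Equal to 362: 1.
PR = 5/11 × 100 = 45.5

45.5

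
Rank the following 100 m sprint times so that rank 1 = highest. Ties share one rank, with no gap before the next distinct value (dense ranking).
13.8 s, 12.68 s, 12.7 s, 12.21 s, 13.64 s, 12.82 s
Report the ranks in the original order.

Sorted (descending): 13.8, 13.64, 12.82, 12.7, 12.68, 12.21
No ties — each value takes its position as its rank.

1, 5, 4, 6, 2, 3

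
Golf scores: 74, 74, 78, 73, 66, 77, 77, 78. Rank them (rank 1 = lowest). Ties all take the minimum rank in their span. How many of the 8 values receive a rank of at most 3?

4

Sorted (ascending): 66, 73, 74, 74, 77, 77, 78, 78
The 2 values of 74 occupy positions 3–4 → each gets rank 3.
The 2 values of 77 occupy positions 5–6 → each gets rank 5.
The 2 values of 78 occupy positions 7–8 → each gets rank 7.
Ranks ≤ 3: {1, 2, 3, 3} → 4 values.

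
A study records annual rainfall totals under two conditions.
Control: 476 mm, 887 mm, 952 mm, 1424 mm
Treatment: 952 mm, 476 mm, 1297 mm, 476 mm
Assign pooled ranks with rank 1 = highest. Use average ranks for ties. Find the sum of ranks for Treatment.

19.5

Sorted (descending): 1424, 1297, 952, 952, 887, 476, 476, 476
The 2 values of 952 occupy positions 3–4 → average rank (3+4)/2 = 3.5.
The 3 values of 476 occupy positions 6–8 → average rank 7.
Treatment values → pooled ranks: 952→3.5, 476→7, 1297→2, 476→7
Rank sum = 3.5 + 7 + 2 + 7 = 19.5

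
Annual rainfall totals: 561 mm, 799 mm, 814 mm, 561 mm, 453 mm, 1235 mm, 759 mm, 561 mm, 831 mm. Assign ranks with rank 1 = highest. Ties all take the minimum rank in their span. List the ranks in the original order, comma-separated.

6, 4, 3, 6, 9, 1, 5, 6, 2

Sorted (descending): 1235, 831, 814, 799, 759, 561, 561, 561, 453
The 3 values of 561 occupy positions 6–8 → each gets rank 6.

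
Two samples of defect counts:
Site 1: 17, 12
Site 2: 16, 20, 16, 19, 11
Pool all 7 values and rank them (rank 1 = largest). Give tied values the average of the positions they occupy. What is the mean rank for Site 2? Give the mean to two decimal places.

Sorted (descending): 20, 19, 17, 16, 16, 12, 11
The 2 values of 16 occupy positions 4–5 → average rank (4+5)/2 = 4.5.
Site 2 values → pooled ranks: 16→4.5, 20→1, 16→4.5, 19→2, 11→7
Mean rank = (4.5 + 1 + 4.5 + 2 + 7) / 5 = 3.80

3.80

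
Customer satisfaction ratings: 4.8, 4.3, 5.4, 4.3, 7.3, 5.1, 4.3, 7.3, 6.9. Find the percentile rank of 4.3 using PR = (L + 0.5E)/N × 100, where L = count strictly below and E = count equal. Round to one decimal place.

N = 9.
Strictly below 4.3: 0. Equal to 4.3: 3.
PR = (0 + 0.5·3)/9 × 100 = 16.7

16.7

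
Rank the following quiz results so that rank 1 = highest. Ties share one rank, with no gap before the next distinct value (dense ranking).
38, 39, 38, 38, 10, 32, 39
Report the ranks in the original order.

2, 1, 2, 2, 4, 3, 1

Sorted (descending): 39, 39, 38, 38, 38, 32, 10
The 2 values of 39 share dense rank 1.
The 3 values of 38 share dense rank 2.
Remaining distinct values take the next consecutive integers.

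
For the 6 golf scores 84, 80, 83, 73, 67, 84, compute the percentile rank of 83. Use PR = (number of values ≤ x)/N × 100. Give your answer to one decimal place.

66.7

N = 6.
Strictly below 83: 3. Equal to 83: 1.
PR = 4/6 × 100 = 66.7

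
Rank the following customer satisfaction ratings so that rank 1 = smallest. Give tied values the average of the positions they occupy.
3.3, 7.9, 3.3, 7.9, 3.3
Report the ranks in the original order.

Sorted (ascending): 3.3, 3.3, 3.3, 7.9, 7.9
The 3 values of 3.3 occupy positions 1–3 → average rank 2.
The 2 values of 7.9 occupy positions 4–5 → average rank (4+5)/2 = 4.5.

2, 4.5, 2, 4.5, 2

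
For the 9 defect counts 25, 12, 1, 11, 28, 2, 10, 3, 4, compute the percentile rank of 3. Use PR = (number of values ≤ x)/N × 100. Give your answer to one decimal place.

33.3

N = 9.
Strictly below 3: 2. Equal to 3: 1.
PR = 3/9 × 100 = 33.3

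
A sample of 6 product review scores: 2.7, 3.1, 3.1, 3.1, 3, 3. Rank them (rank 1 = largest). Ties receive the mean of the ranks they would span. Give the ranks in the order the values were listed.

Sorted (descending): 3.1, 3.1, 3.1, 3, 3, 2.7
The 3 values of 3.1 occupy positions 1–3 → average rank 2.
The 2 values of 3 occupy positions 4–5 → average rank (4+5)/2 = 4.5.

6, 2, 2, 2, 4.5, 4.5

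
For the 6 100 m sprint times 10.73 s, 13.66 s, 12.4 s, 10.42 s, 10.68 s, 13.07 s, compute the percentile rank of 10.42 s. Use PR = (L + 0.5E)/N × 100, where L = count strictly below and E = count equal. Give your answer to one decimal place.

8.3

N = 6.
Strictly below 10.42: 0. Equal to 10.42: 1.
PR = (0 + 0.5·1)/6 × 100 = 8.3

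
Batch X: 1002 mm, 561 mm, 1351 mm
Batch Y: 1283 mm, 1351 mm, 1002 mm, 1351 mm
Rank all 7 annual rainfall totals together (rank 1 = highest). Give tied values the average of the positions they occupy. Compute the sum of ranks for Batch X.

14.5

Sorted (descending): 1351, 1351, 1351, 1283, 1002, 1002, 561
The 3 values of 1351 occupy positions 1–3 → average rank 2.
The 2 values of 1002 occupy positions 5–6 → average rank (5+6)/2 = 5.5.
Batch X values → pooled ranks: 1002→5.5, 561→7, 1351→2
Rank sum = 5.5 + 7 + 2 = 14.5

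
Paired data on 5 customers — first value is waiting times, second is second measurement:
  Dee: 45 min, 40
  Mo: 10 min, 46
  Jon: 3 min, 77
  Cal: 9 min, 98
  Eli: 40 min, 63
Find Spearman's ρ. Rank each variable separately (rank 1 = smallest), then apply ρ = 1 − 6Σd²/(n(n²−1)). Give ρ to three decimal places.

-0.800

Ranks of variable 1: 5, 3, 1, 2, 4
Ranks of variable 2: 1, 2, 4, 5, 3
d = r₁ − r₂: 4, 1, -3, -3, 1
d²: 16, 1, 9, 9, 1; Σd² = 36
ρ = 1 − 6·36/(5·24) = 1 − 216/120 = -0.800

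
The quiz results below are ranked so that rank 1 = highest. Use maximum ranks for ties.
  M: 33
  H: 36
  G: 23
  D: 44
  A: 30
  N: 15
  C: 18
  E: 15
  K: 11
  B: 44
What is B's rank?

Sorted (descending): 44, 44, 36, 33, 30, 23, 18, 15, 15, 11
The 2 values of 44 occupy positions 1–2 → each gets rank 2.
The 2 values of 15 occupy positions 8–9 → each gets rank 9.
B has value 44 → rank 2.

2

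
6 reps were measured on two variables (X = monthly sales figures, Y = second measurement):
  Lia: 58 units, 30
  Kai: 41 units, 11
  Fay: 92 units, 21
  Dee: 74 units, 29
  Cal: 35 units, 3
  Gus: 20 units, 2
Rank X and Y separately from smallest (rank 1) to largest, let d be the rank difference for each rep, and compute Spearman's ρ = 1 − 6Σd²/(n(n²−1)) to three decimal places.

Ranks of variable 1: 4, 3, 6, 5, 2, 1
Ranks of variable 2: 6, 3, 4, 5, 2, 1
d = r₁ − r₂: -2, 0, 2, 0, 0, 0
d²: 4, 0, 4, 0, 0, 0; Σd² = 8
ρ = 1 − 6·8/(6·35) = 1 − 48/210 = 0.771

0.771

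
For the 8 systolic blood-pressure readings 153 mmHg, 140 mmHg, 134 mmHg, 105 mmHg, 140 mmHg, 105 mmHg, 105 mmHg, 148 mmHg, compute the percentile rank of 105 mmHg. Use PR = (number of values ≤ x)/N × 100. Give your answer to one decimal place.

N = 8.
Strictly below 105: 0. Equal to 105: 3.
PR = 3/8 × 100 = 37.5

37.5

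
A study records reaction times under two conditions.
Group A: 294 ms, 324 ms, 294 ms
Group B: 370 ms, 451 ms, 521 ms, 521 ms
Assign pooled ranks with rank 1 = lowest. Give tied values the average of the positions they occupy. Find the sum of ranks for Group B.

22

Sorted (ascending): 294, 294, 324, 370, 451, 521, 521
The 2 values of 294 occupy positions 1–2 → average rank (1+2)/2 = 1.5.
The 2 values of 521 occupy positions 6–7 → average rank (6+7)/2 = 6.5.
Group B values → pooled ranks: 370→4, 451→5, 521→6.5, 521→6.5
Rank sum = 4 + 5 + 6.5 + 6.5 = 22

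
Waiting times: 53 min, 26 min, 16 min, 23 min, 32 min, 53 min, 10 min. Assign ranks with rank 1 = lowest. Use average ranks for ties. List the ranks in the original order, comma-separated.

6.5, 4, 2, 3, 5, 6.5, 1

Sorted (ascending): 10, 16, 23, 26, 32, 53, 53
The 2 values of 53 occupy positions 6–7 → average rank (6+7)/2 = 6.5.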